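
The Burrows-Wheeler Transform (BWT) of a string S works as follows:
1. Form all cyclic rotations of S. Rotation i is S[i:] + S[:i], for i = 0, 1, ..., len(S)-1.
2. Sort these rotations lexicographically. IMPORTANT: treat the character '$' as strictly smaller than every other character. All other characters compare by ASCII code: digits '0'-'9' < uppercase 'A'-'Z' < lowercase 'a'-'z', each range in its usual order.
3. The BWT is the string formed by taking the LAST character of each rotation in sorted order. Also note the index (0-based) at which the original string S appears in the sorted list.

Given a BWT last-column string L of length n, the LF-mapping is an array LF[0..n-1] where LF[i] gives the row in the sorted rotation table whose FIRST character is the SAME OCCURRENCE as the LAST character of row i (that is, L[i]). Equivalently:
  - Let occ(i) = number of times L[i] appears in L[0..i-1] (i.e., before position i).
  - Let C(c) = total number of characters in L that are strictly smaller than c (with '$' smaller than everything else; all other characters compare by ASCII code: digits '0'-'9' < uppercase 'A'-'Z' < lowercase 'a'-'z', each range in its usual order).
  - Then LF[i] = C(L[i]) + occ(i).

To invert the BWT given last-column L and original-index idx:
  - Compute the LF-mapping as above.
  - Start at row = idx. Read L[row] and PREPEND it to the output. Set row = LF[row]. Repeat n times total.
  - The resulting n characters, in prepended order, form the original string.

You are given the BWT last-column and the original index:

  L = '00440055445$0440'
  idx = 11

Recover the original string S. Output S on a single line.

LF mapping: 1 2 7 8 3 4 13 14 9 10 15 0 5 11 12 6
Walk LF starting at row 11, prepending L[row]:
  step 1: row=11, L[11]='$', prepend. Next row=LF[11]=0
  step 2: row=0, L[0]='0', prepend. Next row=LF[0]=1
  step 3: row=1, L[1]='0', prepend. Next row=LF[1]=2
  step 4: row=2, L[2]='4', prepend. Next row=LF[2]=7
  step 5: row=7, L[7]='5', prepend. Next row=LF[7]=14
  step 6: row=14, L[14]='4', prepend. Next row=LF[14]=12
  step 7: row=12, L[12]='0', prepend. Next row=LF[12]=5
  step 8: row=5, L[5]='0', prepend. Next row=LF[5]=4
  step 9: row=4, L[4]='0', prepend. Next row=LF[4]=3
  step 10: row=3, L[3]='4', prepend. Next row=LF[3]=8
  step 11: row=8, L[8]='4', prepend. Next row=LF[8]=9
  step 12: row=9, L[9]='4', prepend. Next row=LF[9]=10
  step 13: row=10, L[10]='5', prepend. Next row=LF[10]=15
  step 14: row=15, L[15]='0', prepend. Next row=LF[15]=6
  step 15: row=6, L[6]='5', prepend. Next row=LF[6]=13
  step 16: row=13, L[13]='4', prepend. Next row=LF[13]=11
Reversed output: 450544400045400$

Answer: 450544400045400$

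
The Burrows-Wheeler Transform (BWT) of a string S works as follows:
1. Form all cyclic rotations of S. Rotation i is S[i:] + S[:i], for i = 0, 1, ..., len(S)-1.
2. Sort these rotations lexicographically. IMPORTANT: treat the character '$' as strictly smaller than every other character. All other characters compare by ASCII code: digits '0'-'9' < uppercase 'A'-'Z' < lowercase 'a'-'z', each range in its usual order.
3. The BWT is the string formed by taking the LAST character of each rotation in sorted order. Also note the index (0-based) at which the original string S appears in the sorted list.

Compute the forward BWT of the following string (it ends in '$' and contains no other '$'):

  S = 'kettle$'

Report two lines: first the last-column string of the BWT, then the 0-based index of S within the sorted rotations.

Answer: elk$tte
3

Derivation:
All 7 rotations (rotation i = S[i:]+S[:i]):
  rot[0] = kettle$
  rot[1] = ettle$k
  rot[2] = ttle$ke
  rot[3] = tle$ket
  rot[4] = le$kett
  rot[5] = e$kettl
  rot[6] = $kettle
Sorted (with $ < everything):
  sorted[0] = $kettle  (last char: 'e')
  sorted[1] = e$kettl  (last char: 'l')
  sorted[2] = ettle$k  (last char: 'k')
  sorted[3] = kettle$  (last char: '$')
  sorted[4] = le$kett  (last char: 't')
  sorted[5] = tle$ket  (last char: 't')
  sorted[6] = ttle$ke  (last char: 'e')
Last column: elk$tte
Original string S is at sorted index 3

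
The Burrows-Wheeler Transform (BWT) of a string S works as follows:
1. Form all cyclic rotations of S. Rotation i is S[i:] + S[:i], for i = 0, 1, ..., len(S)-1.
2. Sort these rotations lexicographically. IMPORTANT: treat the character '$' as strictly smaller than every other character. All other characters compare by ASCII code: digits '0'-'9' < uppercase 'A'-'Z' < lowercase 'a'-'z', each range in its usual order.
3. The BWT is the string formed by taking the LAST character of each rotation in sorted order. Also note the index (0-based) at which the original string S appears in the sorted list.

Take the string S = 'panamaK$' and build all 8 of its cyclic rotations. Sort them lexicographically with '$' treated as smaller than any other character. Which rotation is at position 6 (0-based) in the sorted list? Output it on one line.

Answer: namaK$pa

Derivation:
All 8 rotations (rotation i = S[i:]+S[:i]):
  rot[0] = panamaK$
  rot[1] = anamaK$p
  rot[2] = namaK$pa
  rot[3] = amaK$pan
  rot[4] = maK$pana
  rot[5] = aK$panam
  rot[6] = K$panama
  rot[7] = $panamaK
Sorted (with $ < everything):
  sorted[0] = $panamaK
  sorted[1] = K$panama
  sorted[2] = aK$panam
  sorted[3] = amaK$pan
  sorted[4] = anamaK$p
  sorted[5] = maK$pana
  sorted[6] = namaK$pa
  sorted[7] = panamaK$
sorted[6] = namaK$pa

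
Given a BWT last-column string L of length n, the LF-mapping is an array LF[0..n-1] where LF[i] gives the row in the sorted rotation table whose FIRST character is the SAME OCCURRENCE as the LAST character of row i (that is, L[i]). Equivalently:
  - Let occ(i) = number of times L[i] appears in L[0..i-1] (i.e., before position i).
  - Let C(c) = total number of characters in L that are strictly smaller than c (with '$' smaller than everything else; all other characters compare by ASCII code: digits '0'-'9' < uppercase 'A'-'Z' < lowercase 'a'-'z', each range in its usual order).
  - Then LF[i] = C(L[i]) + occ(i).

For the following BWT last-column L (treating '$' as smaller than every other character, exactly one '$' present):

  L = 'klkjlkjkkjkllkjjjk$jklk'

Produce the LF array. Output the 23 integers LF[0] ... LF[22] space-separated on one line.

Char counts: '$':1, 'j':7, 'k':10, 'l':5
C (first-col start): C('$')=0, C('j')=1, C('k')=8, C('l')=18
L[0]='k': occ=0, LF[0]=C('k')+0=8+0=8
L[1]='l': occ=0, LF[1]=C('l')+0=18+0=18
L[2]='k': occ=1, LF[2]=C('k')+1=8+1=9
L[3]='j': occ=0, LF[3]=C('j')+0=1+0=1
L[4]='l': occ=1, LF[4]=C('l')+1=18+1=19
L[5]='k': occ=2, LF[5]=C('k')+2=8+2=10
L[6]='j': occ=1, LF[6]=C('j')+1=1+1=2
L[7]='k': occ=3, LF[7]=C('k')+3=8+3=11
L[8]='k': occ=4, LF[8]=C('k')+4=8+4=12
L[9]='j': occ=2, LF[9]=C('j')+2=1+2=3
L[10]='k': occ=5, LF[10]=C('k')+5=8+5=13
L[11]='l': occ=2, LF[11]=C('l')+2=18+2=20
L[12]='l': occ=3, LF[12]=C('l')+3=18+3=21
L[13]='k': occ=6, LF[13]=C('k')+6=8+6=14
L[14]='j': occ=3, LF[14]=C('j')+3=1+3=4
L[15]='j': occ=4, LF[15]=C('j')+4=1+4=5
L[16]='j': occ=5, LF[16]=C('j')+5=1+5=6
L[17]='k': occ=7, LF[17]=C('k')+7=8+7=15
L[18]='$': occ=0, LF[18]=C('$')+0=0+0=0
L[19]='j': occ=6, LF[19]=C('j')+6=1+6=7
L[20]='k': occ=8, LF[20]=C('k')+8=8+8=16
L[21]='l': occ=4, LF[21]=C('l')+4=18+4=22
L[22]='k': occ=9, LF[22]=C('k')+9=8+9=17

Answer: 8 18 9 1 19 10 2 11 12 3 13 20 21 14 4 5 6 15 0 7 16 22 17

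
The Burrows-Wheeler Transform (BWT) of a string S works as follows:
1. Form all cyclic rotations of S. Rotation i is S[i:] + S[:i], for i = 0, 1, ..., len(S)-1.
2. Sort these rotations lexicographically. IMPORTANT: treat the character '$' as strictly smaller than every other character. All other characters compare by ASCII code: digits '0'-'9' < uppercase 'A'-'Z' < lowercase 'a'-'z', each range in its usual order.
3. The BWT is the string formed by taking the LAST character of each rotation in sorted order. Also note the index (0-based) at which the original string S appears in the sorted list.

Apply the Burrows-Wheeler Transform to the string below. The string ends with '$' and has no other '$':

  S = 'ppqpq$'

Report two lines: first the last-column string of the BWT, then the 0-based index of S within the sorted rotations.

All 6 rotations (rotation i = S[i:]+S[:i]):
  rot[0] = ppqpq$
  rot[1] = pqpq$p
  rot[2] = qpq$pp
  rot[3] = pq$ppq
  rot[4] = q$ppqp
  rot[5] = $ppqpq
Sorted (with $ < everything):
  sorted[0] = $ppqpq  (last char: 'q')
  sorted[1] = ppqpq$  (last char: '$')
  sorted[2] = pq$ppq  (last char: 'q')
  sorted[3] = pqpq$p  (last char: 'p')
  sorted[4] = q$ppqp  (last char: 'p')
  sorted[5] = qpq$pp  (last char: 'p')
Last column: q$qppp
Original string S is at sorted index 1

Answer: q$qppp
1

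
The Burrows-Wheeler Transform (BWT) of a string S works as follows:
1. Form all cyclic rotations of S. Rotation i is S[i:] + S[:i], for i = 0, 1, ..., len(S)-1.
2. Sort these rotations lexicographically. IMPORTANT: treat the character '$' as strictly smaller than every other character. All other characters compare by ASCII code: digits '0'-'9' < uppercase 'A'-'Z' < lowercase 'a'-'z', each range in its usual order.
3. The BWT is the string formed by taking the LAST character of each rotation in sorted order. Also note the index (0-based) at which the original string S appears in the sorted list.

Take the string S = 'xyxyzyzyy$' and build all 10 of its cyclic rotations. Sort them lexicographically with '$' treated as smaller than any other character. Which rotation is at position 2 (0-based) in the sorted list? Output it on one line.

All 10 rotations (rotation i = S[i:]+S[:i]):
  rot[0] = xyxyzyzyy$
  rot[1] = yxyzyzyy$x
  rot[2] = xyzyzyy$xy
  rot[3] = yzyzyy$xyx
  rot[4] = zyzyy$xyxy
  rot[5] = yzyy$xyxyz
  rot[6] = zyy$xyxyzy
  rot[7] = yy$xyxyzyz
  rot[8] = y$xyxyzyzy
  rot[9] = $xyxyzyzyy
Sorted (with $ < everything):
  sorted[0] = $xyxyzyzyy
  sorted[1] = xyxyzyzyy$
  sorted[2] = xyzyzyy$xy
  sorted[3] = y$xyxyzyzy
  sorted[4] = yxyzyzyy$x
  sorted[5] = yy$xyxyzyz
  sorted[6] = yzyy$xyxyz
  sorted[7] = yzyzyy$xyx
  sorted[8] = zyy$xyxyzy
  sorted[9] = zyzyy$xyxy
sorted[2] = xyzyzyy$xy

Answer: xyzyzyy$xy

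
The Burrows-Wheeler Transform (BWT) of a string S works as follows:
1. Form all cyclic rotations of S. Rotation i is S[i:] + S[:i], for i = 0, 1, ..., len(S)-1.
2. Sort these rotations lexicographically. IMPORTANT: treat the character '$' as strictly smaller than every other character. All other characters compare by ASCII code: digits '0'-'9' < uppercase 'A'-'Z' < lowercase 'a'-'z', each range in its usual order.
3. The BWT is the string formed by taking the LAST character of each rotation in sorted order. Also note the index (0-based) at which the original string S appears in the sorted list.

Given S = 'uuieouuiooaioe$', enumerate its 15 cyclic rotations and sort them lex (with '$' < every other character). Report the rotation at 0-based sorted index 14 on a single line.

Answer: uuiooaioe$uuieo

Derivation:
All 15 rotations (rotation i = S[i:]+S[:i]):
  rot[0] = uuieouuiooaioe$
  rot[1] = uieouuiooaioe$u
  rot[2] = ieouuiooaioe$uu
  rot[3] = eouuiooaioe$uui
  rot[4] = ouuiooaioe$uuie
  rot[5] = uuiooaioe$uuieo
  rot[6] = uiooaioe$uuieou
  rot[7] = iooaioe$uuieouu
  rot[8] = ooaioe$uuieouui
  rot[9] = oaioe$uuieouuio
  rot[10] = aioe$uuieouuioo
  rot[11] = ioe$uuieouuiooa
  rot[12] = oe$uuieouuiooai
  rot[13] = e$uuieouuiooaio
  rot[14] = $uuieouuiooaioe
Sorted (with $ < everything):
  sorted[0] = $uuieouuiooaioe
  sorted[1] = aioe$uuieouuioo
  sorted[2] = e$uuieouuiooaio
  sorted[3] = eouuiooaioe$uui
  sorted[4] = ieouuiooaioe$uu
  sorted[5] = ioe$uuieouuiooa
  sorted[6] = iooaioe$uuieouu
  sorted[7] = oaioe$uuieouuio
  sorted[8] = oe$uuieouuiooai
  sorted[9] = ooaioe$uuieouui
  sorted[10] = ouuiooaioe$uuie
  sorted[11] = uieouuiooaioe$u
  sorted[12] = uiooaioe$uuieou
  sorted[13] = uuieouuiooaioe$
  sorted[14] = uuiooaioe$uuieo
sorted[14] = uuiooaioe$uuieo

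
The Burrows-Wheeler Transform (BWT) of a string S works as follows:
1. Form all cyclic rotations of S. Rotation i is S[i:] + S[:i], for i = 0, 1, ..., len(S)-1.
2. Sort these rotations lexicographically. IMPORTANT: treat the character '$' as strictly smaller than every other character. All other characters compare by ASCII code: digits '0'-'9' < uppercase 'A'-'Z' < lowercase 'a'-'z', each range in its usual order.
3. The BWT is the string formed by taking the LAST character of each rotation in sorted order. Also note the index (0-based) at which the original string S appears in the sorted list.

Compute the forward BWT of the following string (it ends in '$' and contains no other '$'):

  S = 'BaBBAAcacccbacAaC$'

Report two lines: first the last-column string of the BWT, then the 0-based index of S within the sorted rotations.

Answer: CBcABa$aBAbccaAcca
6

Derivation:
All 18 rotations (rotation i = S[i:]+S[:i]):
  rot[0] = BaBBAAcacccbacAaC$
  rot[1] = aBBAAcacccbacAaC$B
  rot[2] = BBAAcacccbacAaC$Ba
  rot[3] = BAAcacccbacAaC$BaB
  rot[4] = AAcacccbacAaC$BaBB
  rot[5] = AcacccbacAaC$BaBBA
  rot[6] = cacccbacAaC$BaBBAA
  rot[7] = acccbacAaC$BaBBAAc
  rot[8] = cccbacAaC$BaBBAAca
  rot[9] = ccbacAaC$BaBBAAcac
  rot[10] = cbacAaC$BaBBAAcacc
  rot[11] = bacAaC$BaBBAAcaccc
  rot[12] = acAaC$BaBBAAcacccb
  rot[13] = cAaC$BaBBAAcacccba
  rot[14] = AaC$BaBBAAcacccbac
  rot[15] = aC$BaBBAAcacccbacA
  rot[16] = C$BaBBAAcacccbacAa
  rot[17] = $BaBBAAcacccbacAaC
Sorted (with $ < everything):
  sorted[0] = $BaBBAAcacccbacAaC  (last char: 'C')
  sorted[1] = AAcacccbacAaC$BaBB  (last char: 'B')
  sorted[2] = AaC$BaBBAAcacccbac  (last char: 'c')
  sorted[3] = AcacccbacAaC$BaBBA  (last char: 'A')
  sorted[4] = BAAcacccbacAaC$BaB  (last char: 'B')
  sorted[5] = BBAAcacccbacAaC$Ba  (last char: 'a')
  sorted[6] = BaBBAAcacccbacAaC$  (last char: '$')
  sorted[7] = C$BaBBAAcacccbacAa  (last char: 'a')
  sorted[8] = aBBAAcacccbacAaC$B  (last char: 'B')
  sorted[9] = aC$BaBBAAcacccbacA  (last char: 'A')
  sorted[10] = acAaC$BaBBAAcacccb  (last char: 'b')
  sorted[11] = acccbacAaC$BaBBAAc  (last char: 'c')
  sorted[12] = bacAaC$BaBBAAcaccc  (last char: 'c')
  sorted[13] = cAaC$BaBBAAcacccba  (last char: 'a')
  sorted[14] = cacccbacAaC$BaBBAA  (last char: 'A')
  sorted[15] = cbacAaC$BaBBAAcacc  (last char: 'c')
  sorted[16] = ccbacAaC$BaBBAAcac  (last char: 'c')
  sorted[17] = cccbacAaC$BaBBAAca  (last char: 'a')
Last column: CBcABa$aBAbccaAcca
Original string S is at sorted index 6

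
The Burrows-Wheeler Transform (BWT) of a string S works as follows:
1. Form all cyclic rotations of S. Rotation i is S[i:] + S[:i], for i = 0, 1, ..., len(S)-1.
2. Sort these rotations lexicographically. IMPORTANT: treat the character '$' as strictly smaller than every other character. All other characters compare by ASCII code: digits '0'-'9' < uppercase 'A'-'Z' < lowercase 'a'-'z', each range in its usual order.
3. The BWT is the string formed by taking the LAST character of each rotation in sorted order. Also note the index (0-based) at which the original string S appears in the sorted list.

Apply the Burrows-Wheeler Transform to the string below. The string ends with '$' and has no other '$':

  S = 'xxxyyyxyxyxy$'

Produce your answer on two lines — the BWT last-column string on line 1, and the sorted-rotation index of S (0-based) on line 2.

Answer: y$xyyyxxxxyyx
1

Derivation:
All 13 rotations (rotation i = S[i:]+S[:i]):
  rot[0] = xxxyyyxyxyxy$
  rot[1] = xxyyyxyxyxy$x
  rot[2] = xyyyxyxyxy$xx
  rot[3] = yyyxyxyxy$xxx
  rot[4] = yyxyxyxy$xxxy
  rot[5] = yxyxyxy$xxxyy
  rot[6] = xyxyxy$xxxyyy
  rot[7] = yxyxy$xxxyyyx
  rot[8] = xyxy$xxxyyyxy
  rot[9] = yxy$xxxyyyxyx
  rot[10] = xy$xxxyyyxyxy
  rot[11] = y$xxxyyyxyxyx
  rot[12] = $xxxyyyxyxyxy
Sorted (with $ < everything):
  sorted[0] = $xxxyyyxyxyxy  (last char: 'y')
  sorted[1] = xxxyyyxyxyxy$  (last char: '$')
  sorted[2] = xxyyyxyxyxy$x  (last char: 'x')
  sorted[3] = xy$xxxyyyxyxy  (last char: 'y')
  sorted[4] = xyxy$xxxyyyxy  (last char: 'y')
  sorted[5] = xyxyxy$xxxyyy  (last char: 'y')
  sorted[6] = xyyyxyxyxy$xx  (last char: 'x')
  sorted[7] = y$xxxyyyxyxyx  (last char: 'x')
  sorted[8] = yxy$xxxyyyxyx  (last char: 'x')
  sorted[9] = yxyxy$xxxyyyx  (last char: 'x')
  sorted[10] = yxyxyxy$xxxyy  (last char: 'y')
  sorted[11] = yyxyxyxy$xxxy  (last char: 'y')
  sorted[12] = yyyxyxyxy$xxx  (last char: 'x')
Last column: y$xyyyxxxxyyx
Original string S is at sorted index 1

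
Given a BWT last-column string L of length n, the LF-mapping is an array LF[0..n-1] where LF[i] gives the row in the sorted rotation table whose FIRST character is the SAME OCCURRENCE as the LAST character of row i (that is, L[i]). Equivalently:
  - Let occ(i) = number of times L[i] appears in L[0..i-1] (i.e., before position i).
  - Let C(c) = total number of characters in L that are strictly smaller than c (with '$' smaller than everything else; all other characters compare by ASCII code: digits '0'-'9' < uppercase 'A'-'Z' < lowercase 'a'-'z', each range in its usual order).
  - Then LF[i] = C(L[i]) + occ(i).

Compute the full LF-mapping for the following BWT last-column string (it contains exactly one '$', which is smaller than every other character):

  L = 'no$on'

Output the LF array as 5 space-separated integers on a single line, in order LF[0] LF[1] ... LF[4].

Char counts: '$':1, 'n':2, 'o':2
C (first-col start): C('$')=0, C('n')=1, C('o')=3
L[0]='n': occ=0, LF[0]=C('n')+0=1+0=1
L[1]='o': occ=0, LF[1]=C('o')+0=3+0=3
L[2]='$': occ=0, LF[2]=C('$')+0=0+0=0
L[3]='o': occ=1, LF[3]=C('o')+1=3+1=4
L[4]='n': occ=1, LF[4]=C('n')+1=1+1=2

Answer: 1 3 0 4 2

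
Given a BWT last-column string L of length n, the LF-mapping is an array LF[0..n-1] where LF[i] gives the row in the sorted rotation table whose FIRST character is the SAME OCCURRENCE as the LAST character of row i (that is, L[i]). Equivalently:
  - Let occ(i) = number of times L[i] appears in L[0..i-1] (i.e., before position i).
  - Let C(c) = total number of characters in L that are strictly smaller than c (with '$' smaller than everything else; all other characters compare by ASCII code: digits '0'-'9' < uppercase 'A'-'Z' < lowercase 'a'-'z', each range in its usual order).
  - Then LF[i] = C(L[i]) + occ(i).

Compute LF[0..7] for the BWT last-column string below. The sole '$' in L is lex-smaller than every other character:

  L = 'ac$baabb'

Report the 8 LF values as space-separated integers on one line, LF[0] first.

Char counts: '$':1, 'a':3, 'b':3, 'c':1
C (first-col start): C('$')=0, C('a')=1, C('b')=4, C('c')=7
L[0]='a': occ=0, LF[0]=C('a')+0=1+0=1
L[1]='c': occ=0, LF[1]=C('c')+0=7+0=7
L[2]='$': occ=0, LF[2]=C('$')+0=0+0=0
L[3]='b': occ=0, LF[3]=C('b')+0=4+0=4
L[4]='a': occ=1, LF[4]=C('a')+1=1+1=2
L[5]='a': occ=2, LF[5]=C('a')+2=1+2=3
L[6]='b': occ=1, LF[6]=C('b')+1=4+1=5
L[7]='b': occ=2, LF[7]=C('b')+2=4+2=6

Answer: 1 7 0 4 2 3 5 6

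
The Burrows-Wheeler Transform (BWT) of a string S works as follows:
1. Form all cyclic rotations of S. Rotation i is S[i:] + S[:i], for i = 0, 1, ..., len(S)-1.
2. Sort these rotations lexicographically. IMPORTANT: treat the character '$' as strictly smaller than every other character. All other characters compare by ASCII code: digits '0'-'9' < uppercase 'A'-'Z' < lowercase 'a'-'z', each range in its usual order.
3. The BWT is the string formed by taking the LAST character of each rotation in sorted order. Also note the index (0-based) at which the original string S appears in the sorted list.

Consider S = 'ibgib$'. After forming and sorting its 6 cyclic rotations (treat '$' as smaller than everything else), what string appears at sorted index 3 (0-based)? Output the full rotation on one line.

Answer: gib$ib

Derivation:
All 6 rotations (rotation i = S[i:]+S[:i]):
  rot[0] = ibgib$
  rot[1] = bgib$i
  rot[2] = gib$ib
  rot[3] = ib$ibg
  rot[4] = b$ibgi
  rot[5] = $ibgib
Sorted (with $ < everything):
  sorted[0] = $ibgib
  sorted[1] = b$ibgi
  sorted[2] = bgib$i
  sorted[3] = gib$ib
  sorted[4] = ib$ibg
  sorted[5] = ibgib$
sorted[3] = gib$ib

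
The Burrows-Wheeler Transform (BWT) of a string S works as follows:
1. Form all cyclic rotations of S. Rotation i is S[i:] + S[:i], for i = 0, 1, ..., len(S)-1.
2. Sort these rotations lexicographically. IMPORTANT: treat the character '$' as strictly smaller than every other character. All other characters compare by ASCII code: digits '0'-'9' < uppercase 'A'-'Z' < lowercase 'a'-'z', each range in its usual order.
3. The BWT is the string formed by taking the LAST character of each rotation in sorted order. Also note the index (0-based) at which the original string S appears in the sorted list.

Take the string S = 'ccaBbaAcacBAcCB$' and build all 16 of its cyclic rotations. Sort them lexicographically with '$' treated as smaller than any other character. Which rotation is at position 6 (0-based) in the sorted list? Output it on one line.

Answer: CB$ccaBbaAcacBAc

Derivation:
All 16 rotations (rotation i = S[i:]+S[:i]):
  rot[0] = ccaBbaAcacBAcCB$
  rot[1] = caBbaAcacBAcCB$c
  rot[2] = aBbaAcacBAcCB$cc
  rot[3] = BbaAcacBAcCB$cca
  rot[4] = baAcacBAcCB$ccaB
  rot[5] = aAcacBAcCB$ccaBb
  rot[6] = AcacBAcCB$ccaBba
  rot[7] = cacBAcCB$ccaBbaA
  rot[8] = acBAcCB$ccaBbaAc
  rot[9] = cBAcCB$ccaBbaAca
  rot[10] = BAcCB$ccaBbaAcac
  rot[11] = AcCB$ccaBbaAcacB
  rot[12] = cCB$ccaBbaAcacBA
  rot[13] = CB$ccaBbaAcacBAc
  rot[14] = B$ccaBbaAcacBAcC
  rot[15] = $ccaBbaAcacBAcCB
Sorted (with $ < everything):
  sorted[0] = $ccaBbaAcacBAcCB
  sorted[1] = AcCB$ccaBbaAcacB
  sorted[2] = AcacBAcCB$ccaBba
  sorted[3] = B$ccaBbaAcacBAcC
  sorted[4] = BAcCB$ccaBbaAcac
  sorted[5] = BbaAcacBAcCB$cca
  sorted[6] = CB$ccaBbaAcacBAc
  sorted[7] = aAcacBAcCB$ccaBb
  sorted[8] = aBbaAcacBAcCB$cc
  sorted[9] = acBAcCB$ccaBbaAc
  sorted[10] = baAcacBAcCB$ccaB
  sorted[11] = cBAcCB$ccaBbaAca
  sorted[12] = cCB$ccaBbaAcacBA
  sorted[13] = caBbaAcacBAcCB$c
  sorted[14] = cacBAcCB$ccaBbaA
  sorted[15] = ccaBbaAcacBAcCB$
sorted[6] = CB$ccaBbaAcacBAc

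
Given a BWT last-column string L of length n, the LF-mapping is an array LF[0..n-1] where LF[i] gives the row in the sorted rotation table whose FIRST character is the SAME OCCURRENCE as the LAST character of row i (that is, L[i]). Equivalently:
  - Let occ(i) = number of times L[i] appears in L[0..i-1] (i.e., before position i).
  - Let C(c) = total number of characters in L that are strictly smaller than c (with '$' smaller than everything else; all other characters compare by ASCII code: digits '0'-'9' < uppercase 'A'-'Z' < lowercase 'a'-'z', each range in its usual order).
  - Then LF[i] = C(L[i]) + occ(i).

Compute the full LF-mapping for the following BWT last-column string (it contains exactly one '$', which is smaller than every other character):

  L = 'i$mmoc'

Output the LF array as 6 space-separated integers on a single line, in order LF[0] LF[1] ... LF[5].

Answer: 2 0 3 4 5 1

Derivation:
Char counts: '$':1, 'c':1, 'i':1, 'm':2, 'o':1
C (first-col start): C('$')=0, C('c')=1, C('i')=2, C('m')=3, C('o')=5
L[0]='i': occ=0, LF[0]=C('i')+0=2+0=2
L[1]='$': occ=0, LF[1]=C('$')+0=0+0=0
L[2]='m': occ=0, LF[2]=C('m')+0=3+0=3
L[3]='m': occ=1, LF[3]=C('m')+1=3+1=4
L[4]='o': occ=0, LF[4]=C('o')+0=5+0=5
L[5]='c': occ=0, LF[5]=C('c')+0=1+0=1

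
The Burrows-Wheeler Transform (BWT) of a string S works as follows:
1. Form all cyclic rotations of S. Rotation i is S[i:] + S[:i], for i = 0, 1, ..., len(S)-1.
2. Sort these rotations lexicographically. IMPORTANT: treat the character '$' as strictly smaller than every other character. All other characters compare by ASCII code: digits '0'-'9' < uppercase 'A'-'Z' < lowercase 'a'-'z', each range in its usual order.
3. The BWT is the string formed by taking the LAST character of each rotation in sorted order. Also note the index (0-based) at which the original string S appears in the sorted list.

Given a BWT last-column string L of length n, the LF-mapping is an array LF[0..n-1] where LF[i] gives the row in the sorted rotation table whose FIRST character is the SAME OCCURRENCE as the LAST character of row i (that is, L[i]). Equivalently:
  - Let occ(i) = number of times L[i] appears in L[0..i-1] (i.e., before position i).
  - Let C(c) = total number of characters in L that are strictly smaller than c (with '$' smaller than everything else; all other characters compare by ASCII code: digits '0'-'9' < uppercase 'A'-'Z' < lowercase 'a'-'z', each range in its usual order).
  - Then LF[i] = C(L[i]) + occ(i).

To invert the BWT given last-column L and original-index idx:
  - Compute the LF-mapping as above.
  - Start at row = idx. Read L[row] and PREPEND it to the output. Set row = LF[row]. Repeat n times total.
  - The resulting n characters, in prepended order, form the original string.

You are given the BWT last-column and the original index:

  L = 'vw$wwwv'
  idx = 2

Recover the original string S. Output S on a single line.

LF mapping: 1 3 0 4 5 6 2
Walk LF starting at row 2, prepending L[row]:
  step 1: row=2, L[2]='$', prepend. Next row=LF[2]=0
  step 2: row=0, L[0]='v', prepend. Next row=LF[0]=1
  step 3: row=1, L[1]='w', prepend. Next row=LF[1]=3
  step 4: row=3, L[3]='w', prepend. Next row=LF[3]=4
  step 5: row=4, L[4]='w', prepend. Next row=LF[4]=5
  step 6: row=5, L[5]='w', prepend. Next row=LF[5]=6
  step 7: row=6, L[6]='v', prepend. Next row=LF[6]=2
Reversed output: vwwwwv$

Answer: vwwwwv$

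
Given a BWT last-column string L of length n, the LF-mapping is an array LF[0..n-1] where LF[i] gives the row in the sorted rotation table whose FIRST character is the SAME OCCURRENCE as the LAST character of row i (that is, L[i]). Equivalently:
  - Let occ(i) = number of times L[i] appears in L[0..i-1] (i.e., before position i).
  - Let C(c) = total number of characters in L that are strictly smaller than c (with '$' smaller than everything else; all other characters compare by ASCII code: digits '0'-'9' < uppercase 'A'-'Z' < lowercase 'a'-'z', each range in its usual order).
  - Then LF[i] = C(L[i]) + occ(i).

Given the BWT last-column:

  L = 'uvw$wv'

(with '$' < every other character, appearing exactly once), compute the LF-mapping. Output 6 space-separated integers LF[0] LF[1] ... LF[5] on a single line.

Answer: 1 2 4 0 5 3

Derivation:
Char counts: '$':1, 'u':1, 'v':2, 'w':2
C (first-col start): C('$')=0, C('u')=1, C('v')=2, C('w')=4
L[0]='u': occ=0, LF[0]=C('u')+0=1+0=1
L[1]='v': occ=0, LF[1]=C('v')+0=2+0=2
L[2]='w': occ=0, LF[2]=C('w')+0=4+0=4
L[3]='$': occ=0, LF[3]=C('$')+0=0+0=0
L[4]='w': occ=1, LF[4]=C('w')+1=4+1=5
L[5]='v': occ=1, LF[5]=C('v')+1=2+1=3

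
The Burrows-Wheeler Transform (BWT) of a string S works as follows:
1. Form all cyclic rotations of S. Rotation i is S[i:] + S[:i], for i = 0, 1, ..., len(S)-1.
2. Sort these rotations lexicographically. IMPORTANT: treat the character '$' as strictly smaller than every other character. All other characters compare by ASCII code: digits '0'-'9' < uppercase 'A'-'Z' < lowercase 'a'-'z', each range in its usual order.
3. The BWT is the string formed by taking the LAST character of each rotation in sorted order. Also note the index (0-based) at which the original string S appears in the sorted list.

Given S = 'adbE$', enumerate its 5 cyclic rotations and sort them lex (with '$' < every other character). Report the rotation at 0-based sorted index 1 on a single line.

All 5 rotations (rotation i = S[i:]+S[:i]):
  rot[0] = adbE$
  rot[1] = dbE$a
  rot[2] = bE$ad
  rot[3] = E$adb
  rot[4] = $adbE
Sorted (with $ < everything):
  sorted[0] = $adbE
  sorted[1] = E$adb
  sorted[2] = adbE$
  sorted[3] = bE$ad
  sorted[4] = dbE$a
sorted[1] = E$adb

Answer: E$adb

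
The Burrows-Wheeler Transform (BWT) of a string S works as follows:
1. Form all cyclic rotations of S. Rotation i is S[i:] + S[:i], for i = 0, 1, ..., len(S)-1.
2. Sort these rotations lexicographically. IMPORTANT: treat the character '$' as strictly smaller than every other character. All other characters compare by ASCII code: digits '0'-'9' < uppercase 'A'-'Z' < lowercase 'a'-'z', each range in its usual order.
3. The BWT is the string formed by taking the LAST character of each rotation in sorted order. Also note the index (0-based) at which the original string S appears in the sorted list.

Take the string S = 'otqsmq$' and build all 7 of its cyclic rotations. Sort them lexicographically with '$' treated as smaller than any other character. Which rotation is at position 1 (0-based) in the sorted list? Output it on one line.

All 7 rotations (rotation i = S[i:]+S[:i]):
  rot[0] = otqsmq$
  rot[1] = tqsmq$o
  rot[2] = qsmq$ot
  rot[3] = smq$otq
  rot[4] = mq$otqs
  rot[5] = q$otqsm
  rot[6] = $otqsmq
Sorted (with $ < everything):
  sorted[0] = $otqsmq
  sorted[1] = mq$otqs
  sorted[2] = otqsmq$
  sorted[3] = q$otqsm
  sorted[4] = qsmq$ot
  sorted[5] = smq$otq
  sorted[6] = tqsmq$o
sorted[1] = mq$otqs

Answer: mq$otqs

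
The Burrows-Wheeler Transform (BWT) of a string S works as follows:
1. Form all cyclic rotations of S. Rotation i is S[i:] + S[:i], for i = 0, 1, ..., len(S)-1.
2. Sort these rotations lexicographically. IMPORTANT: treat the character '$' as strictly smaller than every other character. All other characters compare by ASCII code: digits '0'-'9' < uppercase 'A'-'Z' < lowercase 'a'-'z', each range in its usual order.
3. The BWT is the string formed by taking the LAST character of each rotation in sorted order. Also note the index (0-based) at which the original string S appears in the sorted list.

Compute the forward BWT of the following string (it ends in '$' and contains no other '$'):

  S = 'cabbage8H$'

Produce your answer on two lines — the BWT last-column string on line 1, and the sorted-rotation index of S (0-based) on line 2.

Answer: He8cbba$ga
7

Derivation:
All 10 rotations (rotation i = S[i:]+S[:i]):
  rot[0] = cabbage8H$
  rot[1] = abbage8H$c
  rot[2] = bbage8H$ca
  rot[3] = bage8H$cab
  rot[4] = age8H$cabb
  rot[5] = ge8H$cabba
  rot[6] = e8H$cabbag
  rot[7] = 8H$cabbage
  rot[8] = H$cabbage8
  rot[9] = $cabbage8H
Sorted (with $ < everything):
  sorted[0] = $cabbage8H  (last char: 'H')
  sorted[1] = 8H$cabbage  (last char: 'e')
  sorted[2] = H$cabbage8  (last char: '8')
  sorted[3] = abbage8H$c  (last char: 'c')
  sorted[4] = age8H$cabb  (last char: 'b')
  sorted[5] = bage8H$cab  (last char: 'b')
  sorted[6] = bbage8H$ca  (last char: 'a')
  sorted[7] = cabbage8H$  (last char: '$')
  sorted[8] = e8H$cabbag  (last char: 'g')
  sorted[9] = ge8H$cabba  (last char: 'a')
Last column: He8cbba$ga
Original string S is at sorted index 7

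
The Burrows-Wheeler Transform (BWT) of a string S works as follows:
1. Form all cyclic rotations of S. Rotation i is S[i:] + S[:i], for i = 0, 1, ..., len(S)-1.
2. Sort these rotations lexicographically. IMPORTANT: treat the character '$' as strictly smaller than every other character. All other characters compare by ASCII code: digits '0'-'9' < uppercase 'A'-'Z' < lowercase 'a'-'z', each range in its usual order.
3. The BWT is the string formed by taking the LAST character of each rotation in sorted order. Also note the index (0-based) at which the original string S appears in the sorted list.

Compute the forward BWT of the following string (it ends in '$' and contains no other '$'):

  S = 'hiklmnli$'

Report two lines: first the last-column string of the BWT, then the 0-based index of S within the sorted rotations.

All 9 rotations (rotation i = S[i:]+S[:i]):
  rot[0] = hiklmnli$
  rot[1] = iklmnli$h
  rot[2] = klmnli$hi
  rot[3] = lmnli$hik
  rot[4] = mnli$hikl
  rot[5] = nli$hiklm
  rot[6] = li$hiklmn
  rot[7] = i$hiklmnl
  rot[8] = $hiklmnli
Sorted (with $ < everything):
  sorted[0] = $hiklmnli  (last char: 'i')
  sorted[1] = hiklmnli$  (last char: '$')
  sorted[2] = i$hiklmnl  (last char: 'l')
  sorted[3] = iklmnli$h  (last char: 'h')
  sorted[4] = klmnli$hi  (last char: 'i')
  sorted[5] = li$hiklmn  (last char: 'n')
  sorted[6] = lmnli$hik  (last char: 'k')
  sorted[7] = mnli$hikl  (last char: 'l')
  sorted[8] = nli$hiklm  (last char: 'm')
Last column: i$lhinklm
Original string S is at sorted index 1

Answer: i$lhinklm
1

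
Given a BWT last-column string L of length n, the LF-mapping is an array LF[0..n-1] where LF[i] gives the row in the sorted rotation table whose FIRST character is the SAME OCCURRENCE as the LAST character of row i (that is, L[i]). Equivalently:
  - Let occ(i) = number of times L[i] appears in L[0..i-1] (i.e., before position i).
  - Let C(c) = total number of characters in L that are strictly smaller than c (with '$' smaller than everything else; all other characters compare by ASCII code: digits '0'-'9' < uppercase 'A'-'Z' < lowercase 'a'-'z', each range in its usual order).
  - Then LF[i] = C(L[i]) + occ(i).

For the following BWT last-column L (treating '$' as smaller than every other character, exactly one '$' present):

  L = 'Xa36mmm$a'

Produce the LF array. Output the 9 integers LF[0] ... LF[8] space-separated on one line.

Answer: 3 4 1 2 6 7 8 0 5

Derivation:
Char counts: '$':1, '3':1, '6':1, 'X':1, 'a':2, 'm':3
C (first-col start): C('$')=0, C('3')=1, C('6')=2, C('X')=3, C('a')=4, C('m')=6
L[0]='X': occ=0, LF[0]=C('X')+0=3+0=3
L[1]='a': occ=0, LF[1]=C('a')+0=4+0=4
L[2]='3': occ=0, LF[2]=C('3')+0=1+0=1
L[3]='6': occ=0, LF[3]=C('6')+0=2+0=2
L[4]='m': occ=0, LF[4]=C('m')+0=6+0=6
L[5]='m': occ=1, LF[5]=C('m')+1=6+1=7
L[6]='m': occ=2, LF[6]=C('m')+2=6+2=8
L[7]='$': occ=0, LF[7]=C('$')+0=0+0=0
L[8]='a': occ=1, LF[8]=C('a')+1=4+1=5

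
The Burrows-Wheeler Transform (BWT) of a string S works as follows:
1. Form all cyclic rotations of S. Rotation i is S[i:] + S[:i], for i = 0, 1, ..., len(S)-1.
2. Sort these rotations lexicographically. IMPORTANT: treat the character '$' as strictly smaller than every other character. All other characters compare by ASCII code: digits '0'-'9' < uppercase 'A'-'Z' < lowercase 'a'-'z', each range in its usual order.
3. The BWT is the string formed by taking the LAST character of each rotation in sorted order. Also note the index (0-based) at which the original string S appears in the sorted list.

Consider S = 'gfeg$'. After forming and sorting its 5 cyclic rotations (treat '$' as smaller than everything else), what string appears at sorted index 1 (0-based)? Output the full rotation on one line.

All 5 rotations (rotation i = S[i:]+S[:i]):
  rot[0] = gfeg$
  rot[1] = feg$g
  rot[2] = eg$gf
  rot[3] = g$gfe
  rot[4] = $gfeg
Sorted (with $ < everything):
  sorted[0] = $gfeg
  sorted[1] = eg$gf
  sorted[2] = feg$g
  sorted[3] = g$gfe
  sorted[4] = gfeg$
sorted[1] = eg$gf

Answer: eg$gf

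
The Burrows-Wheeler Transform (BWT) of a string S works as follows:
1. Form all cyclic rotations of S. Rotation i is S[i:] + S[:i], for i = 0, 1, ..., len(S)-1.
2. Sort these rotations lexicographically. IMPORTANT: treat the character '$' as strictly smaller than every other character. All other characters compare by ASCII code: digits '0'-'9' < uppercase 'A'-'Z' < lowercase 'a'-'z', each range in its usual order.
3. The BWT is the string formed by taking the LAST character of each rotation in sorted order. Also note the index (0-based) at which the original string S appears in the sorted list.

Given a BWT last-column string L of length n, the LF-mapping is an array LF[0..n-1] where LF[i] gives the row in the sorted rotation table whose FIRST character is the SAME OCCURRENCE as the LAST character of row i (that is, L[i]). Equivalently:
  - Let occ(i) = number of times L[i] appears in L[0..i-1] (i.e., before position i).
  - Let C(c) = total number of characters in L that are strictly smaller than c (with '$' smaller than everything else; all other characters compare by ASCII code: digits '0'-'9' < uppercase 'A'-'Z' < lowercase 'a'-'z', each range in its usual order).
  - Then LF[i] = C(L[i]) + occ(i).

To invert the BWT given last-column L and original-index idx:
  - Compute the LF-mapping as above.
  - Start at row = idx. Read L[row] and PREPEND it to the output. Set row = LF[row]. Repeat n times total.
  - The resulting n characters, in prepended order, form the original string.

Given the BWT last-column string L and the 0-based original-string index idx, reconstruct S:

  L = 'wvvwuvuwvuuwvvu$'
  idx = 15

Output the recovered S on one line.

LF mapping: 12 6 7 13 1 8 2 14 9 3 4 15 10 11 5 0
Walk LF starting at row 15, prepending L[row]:
  step 1: row=15, L[15]='$', prepend. Next row=LF[15]=0
  step 2: row=0, L[0]='w', prepend. Next row=LF[0]=12
  step 3: row=12, L[12]='v', prepend. Next row=LF[12]=10
  step 4: row=10, L[10]='u', prepend. Next row=LF[10]=4
  step 5: row=4, L[4]='u', prepend. Next row=LF[4]=1
  step 6: row=1, L[1]='v', prepend. Next row=LF[1]=6
  step 7: row=6, L[6]='u', prepend. Next row=LF[6]=2
  step 8: row=2, L[2]='v', prepend. Next row=LF[2]=7
  step 9: row=7, L[7]='w', prepend. Next row=LF[7]=14
  step 10: row=14, L[14]='u', prepend. Next row=LF[14]=5
  step 11: row=5, L[5]='v', prepend. Next row=LF[5]=8
  step 12: row=8, L[8]='v', prepend. Next row=LF[8]=9
  step 13: row=9, L[9]='u', prepend. Next row=LF[9]=3
  step 14: row=3, L[3]='w', prepend. Next row=LF[3]=13
  step 15: row=13, L[13]='v', prepend. Next row=LF[13]=11
  step 16: row=11, L[11]='w', prepend. Next row=LF[11]=15
Reversed output: wvwuvvuwvuvuuvw$

Answer: wvwuvvuwvuvuuvw$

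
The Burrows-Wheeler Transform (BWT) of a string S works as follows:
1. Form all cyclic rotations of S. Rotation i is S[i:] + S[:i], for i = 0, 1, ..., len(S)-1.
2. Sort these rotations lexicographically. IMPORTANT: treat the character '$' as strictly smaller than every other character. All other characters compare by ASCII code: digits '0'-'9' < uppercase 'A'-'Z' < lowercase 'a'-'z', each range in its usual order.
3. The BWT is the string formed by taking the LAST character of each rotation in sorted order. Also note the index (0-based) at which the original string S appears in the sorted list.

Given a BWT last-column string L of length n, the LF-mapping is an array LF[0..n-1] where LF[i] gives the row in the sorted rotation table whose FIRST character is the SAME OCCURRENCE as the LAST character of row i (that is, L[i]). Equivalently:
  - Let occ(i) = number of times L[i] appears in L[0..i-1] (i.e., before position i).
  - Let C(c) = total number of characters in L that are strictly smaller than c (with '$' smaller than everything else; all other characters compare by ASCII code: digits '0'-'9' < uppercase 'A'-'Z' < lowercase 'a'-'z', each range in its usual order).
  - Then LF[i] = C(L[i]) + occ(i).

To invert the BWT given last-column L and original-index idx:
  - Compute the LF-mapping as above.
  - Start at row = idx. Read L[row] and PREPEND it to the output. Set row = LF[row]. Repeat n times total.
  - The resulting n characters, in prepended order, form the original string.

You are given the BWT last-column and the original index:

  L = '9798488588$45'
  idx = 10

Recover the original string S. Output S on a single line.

LF mapping: 11 5 12 6 1 7 8 3 9 10 0 2 4
Walk LF starting at row 10, prepending L[row]:
  step 1: row=10, L[10]='$', prepend. Next row=LF[10]=0
  step 2: row=0, L[0]='9', prepend. Next row=LF[0]=11
  step 3: row=11, L[11]='4', prepend. Next row=LF[11]=2
  step 4: row=2, L[2]='9', prepend. Next row=LF[2]=12
  step 5: row=12, L[12]='5', prepend. Next row=LF[12]=4
  step 6: row=4, L[4]='4', prepend. Next row=LF[4]=1
  step 7: row=1, L[1]='7', prepend. Next row=LF[1]=5
  step 8: row=5, L[5]='8', prepend. Next row=LF[5]=7
  step 9: row=7, L[7]='5', prepend. Next row=LF[7]=3
  step 10: row=3, L[3]='8', prepend. Next row=LF[3]=6
  step 11: row=6, L[6]='8', prepend. Next row=LF[6]=8
  step 12: row=8, L[8]='8', prepend. Next row=LF[8]=9
  step 13: row=9, L[9]='8', prepend. Next row=LF[9]=10
Reversed output: 888858745949$

Answer: 888858745949$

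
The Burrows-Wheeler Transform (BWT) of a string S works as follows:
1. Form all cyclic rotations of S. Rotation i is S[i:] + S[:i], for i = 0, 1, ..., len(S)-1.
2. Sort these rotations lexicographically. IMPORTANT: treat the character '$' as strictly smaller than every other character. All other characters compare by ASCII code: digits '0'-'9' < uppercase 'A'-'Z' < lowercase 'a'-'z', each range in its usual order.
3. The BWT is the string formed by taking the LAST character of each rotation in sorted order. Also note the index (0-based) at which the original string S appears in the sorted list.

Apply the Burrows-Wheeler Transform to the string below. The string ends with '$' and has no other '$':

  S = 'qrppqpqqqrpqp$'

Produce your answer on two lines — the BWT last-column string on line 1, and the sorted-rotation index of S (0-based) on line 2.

All 14 rotations (rotation i = S[i:]+S[:i]):
  rot[0] = qrppqpqqqrpqp$
  rot[1] = rppqpqqqrpqp$q
  rot[2] = ppqpqqqrpqp$qr
  rot[3] = pqpqqqrpqp$qrp
  rot[4] = qpqqqrpqp$qrpp
  rot[5] = pqqqrpqp$qrppq
  rot[6] = qqqrpqp$qrppqp
  rot[7] = qqrpqp$qrppqpq
  rot[8] = qrpqp$qrppqpqq
  rot[9] = rpqp$qrppqpqqq
  rot[10] = pqp$qrppqpqqqr
  rot[11] = qp$qrppqpqqqrp
  rot[12] = p$qrppqpqqqrpq
  rot[13] = $qrppqpqqqrpqp
Sorted (with $ < everything):
  sorted[0] = $qrppqpqqqrpqp  (last char: 'p')
  sorted[1] = p$qrppqpqqqrpq  (last char: 'q')
  sorted[2] = ppqpqqqrpqp$qr  (last char: 'r')
  sorted[3] = pqp$qrppqpqqqr  (last char: 'r')
  sorted[4] = pqpqqqrpqp$qrp  (last char: 'p')
  sorted[5] = pqqqrpqp$qrppq  (last char: 'q')
  sorted[6] = qp$qrppqpqqqrp  (last char: 'p')
  sorted[7] = qpqqqrpqp$qrpp  (last char: 'p')
  sorted[8] = qqqrpqp$qrppqp  (last char: 'p')
  sorted[9] = qqrpqp$qrppqpq  (last char: 'q')
  sorted[10] = qrppqpqqqrpqp$  (last char: '$')
  sorted[11] = qrpqp$qrppqpqq  (last char: 'q')
  sorted[12] = rppqpqqqrpqp$q  (last char: 'q')
  sorted[13] = rpqp$qrppqpqqq  (last char: 'q')
Last column: pqrrpqpppq$qqq
Original string S is at sorted index 10

Answer: pqrrpqpppq$qqq
10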